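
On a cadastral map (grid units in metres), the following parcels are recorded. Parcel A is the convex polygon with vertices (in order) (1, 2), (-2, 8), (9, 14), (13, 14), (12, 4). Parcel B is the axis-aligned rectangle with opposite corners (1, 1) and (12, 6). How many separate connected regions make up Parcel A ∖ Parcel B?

Parcel A ∖ Parcel B is a single connected region.

1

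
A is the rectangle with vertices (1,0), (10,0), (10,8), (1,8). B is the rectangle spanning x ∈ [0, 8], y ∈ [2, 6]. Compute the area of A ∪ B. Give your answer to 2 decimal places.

76.00

By inclusion–exclusion:
Individual areas: |A| = 72, |B| = 32.
|A∩B|: x∈[1,8], y∈[2,6] → 7·4 = 28.
|A ∪ B| = 104 − 28 = 76.00.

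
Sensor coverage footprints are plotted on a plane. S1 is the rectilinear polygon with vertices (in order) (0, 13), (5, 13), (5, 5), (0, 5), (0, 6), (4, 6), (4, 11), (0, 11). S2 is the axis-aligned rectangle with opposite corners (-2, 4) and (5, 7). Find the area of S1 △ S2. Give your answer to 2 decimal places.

29.00

|S1| = 20, |S2| = 21, |S1∩S2| = 6.
|S1 △ S2| = |S1| + |S2| − 2·|S1∩S2| = 20 + 21 − 12 = 29.00.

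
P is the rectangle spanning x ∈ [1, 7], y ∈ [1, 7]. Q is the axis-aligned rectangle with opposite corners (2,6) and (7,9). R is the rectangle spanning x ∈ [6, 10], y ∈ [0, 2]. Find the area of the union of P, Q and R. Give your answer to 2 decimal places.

53.00

By inclusion–exclusion:
Individual areas: |P| = 36, |Q| = 15, |R| = 8.
|P∩Q|: x∈[2,7], y∈[6,7] → 5·1 = 5.
|P∩R|: x∈[6,7], y∈[1,2] → 1·1 = 1.
|Q∩R| = 0 (no overlap).
|P∩Q∩R| = 0.
|P ∪ Q ∪ R| = 59 − 6 + 0 = 53.00.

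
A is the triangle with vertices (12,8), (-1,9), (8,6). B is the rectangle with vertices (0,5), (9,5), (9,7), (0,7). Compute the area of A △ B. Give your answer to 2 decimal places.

|A| = 15, |B| = 18, |A∩B| = 2.25.
|A △ B| = |A| + |B| − 2·|A∩B| = 15 + 18 − 4.5 = 28.50.

28.50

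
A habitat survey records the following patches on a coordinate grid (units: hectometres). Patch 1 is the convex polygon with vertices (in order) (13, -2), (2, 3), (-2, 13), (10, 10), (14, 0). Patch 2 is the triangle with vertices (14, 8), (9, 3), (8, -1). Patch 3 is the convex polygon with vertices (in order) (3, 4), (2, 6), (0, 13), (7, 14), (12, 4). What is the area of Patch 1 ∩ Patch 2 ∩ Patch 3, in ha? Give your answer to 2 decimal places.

The intersection is the polygon with vertices (11.333,5.333), (11.714,4.571), (11.333,4), (10,4).
By the shoelace formula its area is 1.14.

1.14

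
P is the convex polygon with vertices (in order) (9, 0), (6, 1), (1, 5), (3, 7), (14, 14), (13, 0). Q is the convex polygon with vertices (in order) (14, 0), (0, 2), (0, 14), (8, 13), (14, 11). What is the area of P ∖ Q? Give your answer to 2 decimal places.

|P| = 104, |P∩Q| = 96.6571.
|P ∖ Q| = |P| − |P∩Q| = 104 − 96.6571 = 7.34.

7.34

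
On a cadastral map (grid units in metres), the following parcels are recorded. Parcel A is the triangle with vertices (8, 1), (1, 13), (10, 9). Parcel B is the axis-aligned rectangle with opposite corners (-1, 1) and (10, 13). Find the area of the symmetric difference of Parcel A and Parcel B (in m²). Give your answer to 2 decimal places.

|Parcel A| = 40, |Parcel B| = 132, |Parcel A∩Parcel B| = 40.
|Parcel A △ Parcel B| = |Parcel A| + |Parcel B| − 2·|Parcel A∩Parcel B| = 40 + 132 − 80 = 92.00.

92.00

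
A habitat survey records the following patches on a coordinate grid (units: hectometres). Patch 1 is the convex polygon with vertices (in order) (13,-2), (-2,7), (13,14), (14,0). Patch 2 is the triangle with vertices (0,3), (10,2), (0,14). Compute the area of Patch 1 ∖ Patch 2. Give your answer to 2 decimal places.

|Patch 1| = 128, |Patch 1∩Patch 2| = 36.1187.
|Patch 1 ∖ Patch 2| = |Patch 1| − |Patch 1∩Patch 2| = 128 − 36.1187 = 91.88.

91.88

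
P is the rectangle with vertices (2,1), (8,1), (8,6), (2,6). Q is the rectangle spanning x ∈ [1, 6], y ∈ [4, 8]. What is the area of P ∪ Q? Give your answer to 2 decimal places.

42.00

By inclusion–exclusion:
Individual areas: |P| = 30, |Q| = 20.
|P∩Q|: x∈[2,6], y∈[4,6] → 4·2 = 8.
|P ∪ Q| = 50 − 8 = 42.00.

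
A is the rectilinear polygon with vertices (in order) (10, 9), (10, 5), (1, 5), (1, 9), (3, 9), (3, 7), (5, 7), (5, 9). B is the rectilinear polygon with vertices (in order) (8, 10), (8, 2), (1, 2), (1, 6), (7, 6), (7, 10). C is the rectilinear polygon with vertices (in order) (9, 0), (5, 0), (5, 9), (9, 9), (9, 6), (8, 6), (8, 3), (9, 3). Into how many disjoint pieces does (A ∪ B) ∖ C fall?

(A ∪ B) ∖ C splits into 3 disjoint pieces (area 5, area 24, area 1).

3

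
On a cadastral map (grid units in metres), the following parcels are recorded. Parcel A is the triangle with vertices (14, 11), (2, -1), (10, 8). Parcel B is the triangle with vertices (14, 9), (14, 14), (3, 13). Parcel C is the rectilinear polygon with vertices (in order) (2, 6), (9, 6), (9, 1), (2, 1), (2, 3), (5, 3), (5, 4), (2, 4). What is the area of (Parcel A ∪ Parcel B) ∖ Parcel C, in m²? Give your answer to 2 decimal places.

|Parcel A ∪ Parcel B| = 33.1707.
|(Parcel A ∪ Parcel B) ∩ Parcel C| = 2.5.
|(Parcel A ∪ Parcel B) ∖ Parcel C| = 33.1707 − 2.5 = 30.67.

30.67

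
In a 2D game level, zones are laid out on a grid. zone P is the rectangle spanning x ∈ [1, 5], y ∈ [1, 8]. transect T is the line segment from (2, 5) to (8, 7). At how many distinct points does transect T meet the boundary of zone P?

1

The segment meets the boundary at (5,6).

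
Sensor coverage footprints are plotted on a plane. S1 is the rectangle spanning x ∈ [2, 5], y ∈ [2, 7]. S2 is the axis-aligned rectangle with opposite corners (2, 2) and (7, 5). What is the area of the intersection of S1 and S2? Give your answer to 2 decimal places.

|S1∩S2|: x∈[2,5], y∈[2,5] → 3·3 = 9.

9.00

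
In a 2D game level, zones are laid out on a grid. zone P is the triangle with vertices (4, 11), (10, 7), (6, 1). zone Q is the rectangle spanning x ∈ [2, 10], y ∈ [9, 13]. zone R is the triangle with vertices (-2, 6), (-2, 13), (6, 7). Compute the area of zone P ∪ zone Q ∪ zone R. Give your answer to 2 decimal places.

By inclusion–exclusion:
Individual areas: |zone P| = 26, |zone Q| = 32, |zone R| = 28.
|zone P∩zone Q| = 2.6.
|zone P∩zone R| = 0.7231.
|zone Q∩zone R| = 0.6667.
|zone P∩zone Q∩zone R| = 0.
|zone P ∪ zone Q ∪ zone R| = 86 − 3.9898 + 0 = 82.01.

82.01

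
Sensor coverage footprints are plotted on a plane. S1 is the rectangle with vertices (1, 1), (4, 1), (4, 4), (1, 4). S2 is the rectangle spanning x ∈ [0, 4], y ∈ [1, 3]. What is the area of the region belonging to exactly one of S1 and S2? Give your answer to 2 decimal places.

5.00

|S1∩S2|: x∈[1,4], y∈[1,3] → 3·2 = 6.
|S1 △ S2| = |S1| + |S2| − 2·|S1∩S2| = 9 + 8 − 12 = 5.00.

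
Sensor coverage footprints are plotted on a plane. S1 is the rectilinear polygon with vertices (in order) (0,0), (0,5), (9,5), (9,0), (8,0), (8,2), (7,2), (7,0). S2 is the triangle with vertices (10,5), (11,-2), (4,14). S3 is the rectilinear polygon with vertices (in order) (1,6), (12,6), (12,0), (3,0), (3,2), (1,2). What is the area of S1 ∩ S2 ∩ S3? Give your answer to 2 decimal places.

1.29

The intersection is the polygon with vertices (9,2.571), (7.938,5), (9,5).
By the shoelace formula its area is 1.29.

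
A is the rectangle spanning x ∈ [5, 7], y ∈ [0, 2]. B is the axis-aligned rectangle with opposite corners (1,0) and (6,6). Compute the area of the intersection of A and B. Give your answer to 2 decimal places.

|A∩B|: x∈[5,6], y∈[0,2] → 1·2 = 2.

2.00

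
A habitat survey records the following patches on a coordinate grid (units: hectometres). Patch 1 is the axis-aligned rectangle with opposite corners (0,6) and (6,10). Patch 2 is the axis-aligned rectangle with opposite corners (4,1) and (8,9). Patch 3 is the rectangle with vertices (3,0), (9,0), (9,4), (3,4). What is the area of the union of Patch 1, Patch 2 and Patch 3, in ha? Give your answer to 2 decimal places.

62.00

By inclusion–exclusion:
Individual areas: |Patch 1| = 24, |Patch 2| = 32, |Patch 3| = 24.
|Patch 1∩Patch 2|: x∈[4,6], y∈[6,9] → 2·3 = 6.
|Patch 1∩Patch 3| = 0 (no overlap).
|Patch 2∩Patch 3|: x∈[4,8], y∈[1,4] → 4·3 = 12.
|Patch 1∩Patch 2∩Patch 3| = 0.
|Patch 1 ∪ Patch 2 ∪ Patch 3| = 80 − 18 + 0 = 62.00.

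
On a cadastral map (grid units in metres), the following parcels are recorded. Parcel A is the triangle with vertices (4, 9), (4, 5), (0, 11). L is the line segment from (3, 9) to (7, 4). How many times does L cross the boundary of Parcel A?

The segment meets the boundary at (4,7.75).

1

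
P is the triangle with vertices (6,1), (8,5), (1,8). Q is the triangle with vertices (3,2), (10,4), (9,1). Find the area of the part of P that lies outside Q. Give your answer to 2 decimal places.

15.13

|P| = 17, |P∩Q| = 1.8699.
|P ∖ Q| = |P| − |P∩Q| = 17 − 1.8699 = 15.13.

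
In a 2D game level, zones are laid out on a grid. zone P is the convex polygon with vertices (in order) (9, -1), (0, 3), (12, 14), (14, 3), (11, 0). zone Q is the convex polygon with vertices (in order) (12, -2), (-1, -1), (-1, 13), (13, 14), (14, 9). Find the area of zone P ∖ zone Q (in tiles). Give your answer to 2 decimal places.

|zone P| = 106.5, |zone P∩zone Q| = 104.1329.
|zone P ∖ zone Q| = |zone P| − |zone P∩zone Q| = 106.5 − 104.1329 = 2.37.

2.37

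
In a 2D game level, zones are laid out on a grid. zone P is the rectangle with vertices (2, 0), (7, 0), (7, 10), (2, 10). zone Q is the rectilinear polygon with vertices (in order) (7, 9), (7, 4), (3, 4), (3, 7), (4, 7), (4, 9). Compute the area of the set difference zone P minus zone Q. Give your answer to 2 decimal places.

32.00

|zone P| = 50, |zone P∩zone Q| = 18.
|zone P ∖ zone Q| = |zone P| − |zone P∩zone Q| = 50 − 18 = 32.00.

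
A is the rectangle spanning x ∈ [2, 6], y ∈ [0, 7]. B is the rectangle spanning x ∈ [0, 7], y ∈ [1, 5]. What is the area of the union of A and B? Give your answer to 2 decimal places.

40.00

By inclusion–exclusion:
Individual areas: |A| = 28, |B| = 28.
|A∩B|: x∈[2,6], y∈[1,5] → 4·4 = 16.
|A ∪ B| = 56 − 16 = 40.00.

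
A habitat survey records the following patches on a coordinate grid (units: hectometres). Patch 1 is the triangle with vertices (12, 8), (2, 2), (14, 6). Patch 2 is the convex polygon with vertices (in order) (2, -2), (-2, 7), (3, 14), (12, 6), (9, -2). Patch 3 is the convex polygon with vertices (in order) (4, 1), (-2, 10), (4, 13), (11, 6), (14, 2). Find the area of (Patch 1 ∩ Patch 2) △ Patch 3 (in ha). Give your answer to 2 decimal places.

|Patch 1 ∩ Patch 2| = 11.8948.
|(Patch 1 ∩ Patch 2) ∩ Patch 3| = 10.349.
|(Patch 1 ∩ Patch 2) △ Patch 3| = 11.8948 + 99.5 − 20.6979 = 90.70.

90.70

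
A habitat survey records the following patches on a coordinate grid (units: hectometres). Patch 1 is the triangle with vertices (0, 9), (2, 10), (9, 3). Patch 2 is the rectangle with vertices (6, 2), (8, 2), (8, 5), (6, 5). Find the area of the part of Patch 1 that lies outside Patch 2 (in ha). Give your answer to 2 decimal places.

|Patch 1| = 10.5, |Patch 1∩Patch 2| = 0.8333.
|Patch 1 ∖ Patch 2| = |Patch 1| − |Patch 1∩Patch 2| = 10.5 − 0.8333 = 9.67.

9.67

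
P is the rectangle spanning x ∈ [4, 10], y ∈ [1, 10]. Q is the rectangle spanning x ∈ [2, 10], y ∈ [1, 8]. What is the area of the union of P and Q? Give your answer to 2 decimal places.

68.00

By inclusion–exclusion:
Individual areas: |P| = 54, |Q| = 56.
|P∩Q|: x∈[4,10], y∈[1,8] → 6·7 = 42.
|P ∪ Q| = 110 − 42 = 68.00.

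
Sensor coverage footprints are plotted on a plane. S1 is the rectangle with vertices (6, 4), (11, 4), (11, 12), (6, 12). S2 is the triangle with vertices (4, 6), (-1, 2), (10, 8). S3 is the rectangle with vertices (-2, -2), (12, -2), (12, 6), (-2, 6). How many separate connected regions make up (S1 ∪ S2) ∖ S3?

(S1 ∪ S2) ∖ S3 is a single connected region.

1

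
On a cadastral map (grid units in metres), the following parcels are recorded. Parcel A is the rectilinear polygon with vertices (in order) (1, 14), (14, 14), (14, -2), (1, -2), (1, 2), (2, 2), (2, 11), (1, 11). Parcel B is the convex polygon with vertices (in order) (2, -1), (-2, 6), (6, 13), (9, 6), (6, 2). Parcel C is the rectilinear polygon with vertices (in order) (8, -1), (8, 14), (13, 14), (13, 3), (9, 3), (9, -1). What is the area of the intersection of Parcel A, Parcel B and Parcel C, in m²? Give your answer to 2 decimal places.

The intersection is the polygon with vertices (9,6), (8,4.667), (8,8.333).
By the shoelace formula its area is 1.83.

1.83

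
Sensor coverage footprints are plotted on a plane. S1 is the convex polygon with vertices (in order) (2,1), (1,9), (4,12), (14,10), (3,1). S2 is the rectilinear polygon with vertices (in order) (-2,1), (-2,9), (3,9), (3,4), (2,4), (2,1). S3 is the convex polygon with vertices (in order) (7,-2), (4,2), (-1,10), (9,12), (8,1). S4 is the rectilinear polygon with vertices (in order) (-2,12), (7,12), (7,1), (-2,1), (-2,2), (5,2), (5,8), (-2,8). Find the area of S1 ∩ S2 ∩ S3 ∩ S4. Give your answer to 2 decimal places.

The intersection is the polygon with vertices (3,8), (1.125,8), (1,9), (3,9).
By the shoelace formula its area is 1.94.

1.94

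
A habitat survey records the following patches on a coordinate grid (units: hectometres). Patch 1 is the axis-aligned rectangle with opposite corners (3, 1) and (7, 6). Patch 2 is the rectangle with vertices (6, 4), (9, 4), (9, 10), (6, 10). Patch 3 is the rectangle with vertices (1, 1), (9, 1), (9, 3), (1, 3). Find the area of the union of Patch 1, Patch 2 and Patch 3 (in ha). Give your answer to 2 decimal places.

By inclusion–exclusion:
Individual areas: |Patch 1| = 20, |Patch 2| = 18, |Patch 3| = 16.
|Patch 1∩Patch 2|: x∈[6,7], y∈[4,6] → 1·2 = 2.
|Patch 1∩Patch 3|: x∈[3,7], y∈[1,3] → 4·2 = 8.
|Patch 2∩Patch 3| = 0 (no overlap).
|Patch 1∩Patch 2∩Patch 3| = 0.
|Patch 1 ∪ Patch 2 ∪ Patch 3| = 54 − 10 + 0 = 44.00.

44.00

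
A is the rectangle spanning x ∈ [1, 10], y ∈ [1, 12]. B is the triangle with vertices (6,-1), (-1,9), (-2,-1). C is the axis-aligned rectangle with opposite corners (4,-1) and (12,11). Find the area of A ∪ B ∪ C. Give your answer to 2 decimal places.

163.14

By inclusion–exclusion:
Individual areas: |A| = 99, |B| = 40, |C| = 96.
|A∩B| = 9.2571.
|A∩C|: x∈[4,10], y∈[1,11] → 6·10 = 60.
|B∩C| = 2.8571.
|A∩B∩C| = 0.2571.
|A ∪ B ∪ C| = 235 − 72.1143 + 0.2571 = 163.14.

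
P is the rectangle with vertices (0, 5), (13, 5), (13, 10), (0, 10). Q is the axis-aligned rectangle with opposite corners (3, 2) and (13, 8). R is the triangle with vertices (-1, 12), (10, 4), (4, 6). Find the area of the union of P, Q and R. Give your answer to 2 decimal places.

96.08

By inclusion–exclusion:
Individual areas: |P| = 65, |Q| = 60, |R| = 13.
|P∩Q|: x∈[3,13], y∈[5,8] → 10·3 = 30.
|P∩R| = 11.1042.
|Q∩R| = 8.4.
|P∩Q∩R| = 7.5875.
|P ∪ Q ∪ R| = 138 − 49.5042 + 7.5875 = 96.08.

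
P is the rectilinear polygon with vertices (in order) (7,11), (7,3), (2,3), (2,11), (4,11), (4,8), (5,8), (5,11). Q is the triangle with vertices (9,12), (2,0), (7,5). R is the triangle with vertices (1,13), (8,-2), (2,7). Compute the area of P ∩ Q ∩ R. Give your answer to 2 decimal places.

The intersection is the polygon with vertices (5,3), (4.667,3), (4.178,3.733), (4.815,4.825), (5.455,3.454).
By the shoelace formula its area is 1.26.

1.26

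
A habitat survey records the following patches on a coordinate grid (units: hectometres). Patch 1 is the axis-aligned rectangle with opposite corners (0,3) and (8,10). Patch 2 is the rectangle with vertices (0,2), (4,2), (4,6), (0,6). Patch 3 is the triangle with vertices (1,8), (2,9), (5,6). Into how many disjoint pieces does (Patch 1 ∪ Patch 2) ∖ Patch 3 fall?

(Patch 1 ∪ Patch 2) ∖ Patch 3 is a single connected region.

1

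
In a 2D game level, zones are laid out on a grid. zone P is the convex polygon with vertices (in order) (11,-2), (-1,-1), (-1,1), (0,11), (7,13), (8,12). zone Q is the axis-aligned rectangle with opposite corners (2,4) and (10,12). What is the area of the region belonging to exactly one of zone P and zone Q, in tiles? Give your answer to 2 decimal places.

|zone P| = 135.5, |zone Q| = 64, |zone P∩zone Q| = 54.5357.
|zone P △ zone Q| = |zone P| + |zone Q| − 2·|zone P∩zone Q| = 135.5 + 64 − 109.0714 = 90.43.

90.43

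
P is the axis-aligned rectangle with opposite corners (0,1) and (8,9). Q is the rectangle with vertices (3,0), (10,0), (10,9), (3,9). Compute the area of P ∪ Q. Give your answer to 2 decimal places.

87.00

By inclusion–exclusion:
Individual areas: |P| = 64, |Q| = 63.
|P∩Q|: x∈[3,8], y∈[1,9] → 5·8 = 40.
|P ∪ Q| = 127 − 40 = 87.00.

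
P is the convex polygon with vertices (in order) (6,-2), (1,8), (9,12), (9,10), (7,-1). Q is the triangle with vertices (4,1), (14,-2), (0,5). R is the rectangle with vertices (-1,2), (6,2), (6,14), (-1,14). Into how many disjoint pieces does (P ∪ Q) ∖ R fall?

1

(P ∪ Q) ∖ R is a single connected region.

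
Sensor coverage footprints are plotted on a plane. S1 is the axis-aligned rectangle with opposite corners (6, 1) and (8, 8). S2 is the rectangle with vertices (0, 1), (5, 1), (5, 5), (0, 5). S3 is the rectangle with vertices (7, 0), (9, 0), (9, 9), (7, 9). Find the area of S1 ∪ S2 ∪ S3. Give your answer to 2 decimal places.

45.00

By inclusion–exclusion:
Individual areas: |S1| = 14, |S2| = 20, |S3| = 18.
|S1∩S2| = 0 (no overlap).
|S1∩S3|: x∈[7,8], y∈[1,8] → 1·7 = 7.
|S2∩S3| = 0 (no overlap).
|S1∩S2∩S3| = 0.
|S1 ∪ S2 ∪ S3| = 52 − 7 + 0 = 45.00.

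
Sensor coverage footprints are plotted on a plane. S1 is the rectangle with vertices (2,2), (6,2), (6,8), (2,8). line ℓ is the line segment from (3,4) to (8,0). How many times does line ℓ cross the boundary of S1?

The segment meets the boundary at (5.5,2).

1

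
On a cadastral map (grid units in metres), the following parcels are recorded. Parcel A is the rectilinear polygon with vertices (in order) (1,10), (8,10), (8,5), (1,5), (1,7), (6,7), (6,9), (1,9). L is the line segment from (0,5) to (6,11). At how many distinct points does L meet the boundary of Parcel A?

4

The segment meets the boundary at (5,10), (4,9), (2,7), (1,6).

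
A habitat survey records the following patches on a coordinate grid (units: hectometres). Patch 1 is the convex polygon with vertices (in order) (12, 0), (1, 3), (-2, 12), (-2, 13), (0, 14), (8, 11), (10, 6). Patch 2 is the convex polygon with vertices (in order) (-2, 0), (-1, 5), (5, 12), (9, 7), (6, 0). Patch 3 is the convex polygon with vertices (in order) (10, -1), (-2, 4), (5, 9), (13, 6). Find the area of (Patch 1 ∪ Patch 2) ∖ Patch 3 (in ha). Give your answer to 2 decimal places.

|Patch 1 ∪ Patch 2| = 135.6847.
|(Patch 1 ∪ Patch 2) ∩ Patch 3| = 66.6631.
|(Patch 1 ∪ Patch 2) ∖ Patch 3| = 135.6847 − 66.6631 = 69.02.

69.02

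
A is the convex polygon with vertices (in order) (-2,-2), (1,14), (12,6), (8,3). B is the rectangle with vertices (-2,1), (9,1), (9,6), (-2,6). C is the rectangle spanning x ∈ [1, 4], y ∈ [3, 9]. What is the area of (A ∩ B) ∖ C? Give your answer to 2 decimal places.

34.47

|A ∩ B| = 43.4688.
|(A ∩ B) ∩ C| = 9.
|(A ∩ B) ∖ C| = 43.4688 − 9 = 34.47.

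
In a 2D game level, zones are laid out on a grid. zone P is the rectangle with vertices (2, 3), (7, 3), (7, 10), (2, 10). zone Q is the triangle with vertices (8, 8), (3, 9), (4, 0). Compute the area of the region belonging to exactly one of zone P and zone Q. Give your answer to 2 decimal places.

|zone P| = 35, |zone Q| = 22, |zone P∩zone Q| = 18.15.
|zone P △ zone Q| = |zone P| + |zone Q| − 2·|zone P∩zone Q| = 35 + 22 − 36.3 = 20.70.

20.70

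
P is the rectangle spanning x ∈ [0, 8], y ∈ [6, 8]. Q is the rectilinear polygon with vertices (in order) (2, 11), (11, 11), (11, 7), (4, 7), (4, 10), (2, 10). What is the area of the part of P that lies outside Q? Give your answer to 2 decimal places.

|P| = 16, |P∩Q| = 4.
|P ∖ Q| = |P| − |P∩Q| = 16 − 4 = 12.00.

12.00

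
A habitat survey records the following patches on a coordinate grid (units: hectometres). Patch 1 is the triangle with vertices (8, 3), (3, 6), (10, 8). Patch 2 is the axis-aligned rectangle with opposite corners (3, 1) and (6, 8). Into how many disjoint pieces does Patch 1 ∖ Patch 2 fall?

1

Patch 1 ∖ Patch 2 is a single connected region.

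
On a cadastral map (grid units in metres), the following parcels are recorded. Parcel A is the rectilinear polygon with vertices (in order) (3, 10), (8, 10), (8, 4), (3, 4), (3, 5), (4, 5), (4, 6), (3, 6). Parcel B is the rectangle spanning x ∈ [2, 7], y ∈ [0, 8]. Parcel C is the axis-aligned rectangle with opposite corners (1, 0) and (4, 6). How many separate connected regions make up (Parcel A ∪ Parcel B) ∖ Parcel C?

1

(Parcel A ∪ Parcel B) ∖ Parcel C is a single connected region.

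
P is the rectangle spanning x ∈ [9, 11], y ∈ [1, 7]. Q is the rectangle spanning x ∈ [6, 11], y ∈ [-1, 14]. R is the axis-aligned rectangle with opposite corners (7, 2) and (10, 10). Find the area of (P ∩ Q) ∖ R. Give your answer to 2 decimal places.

|P ∩ Q| = 12.
|(P ∩ Q) ∩ R| = 5.
|(P ∩ Q) ∖ R| = 12 − 5 = 7.00.

7.00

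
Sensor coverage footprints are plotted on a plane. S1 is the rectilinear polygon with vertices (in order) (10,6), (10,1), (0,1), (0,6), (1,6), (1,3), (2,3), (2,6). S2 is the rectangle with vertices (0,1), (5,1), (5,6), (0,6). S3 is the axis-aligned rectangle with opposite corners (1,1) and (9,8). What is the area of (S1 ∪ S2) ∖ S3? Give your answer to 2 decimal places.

10.00

|S1 ∪ S2| = 50.
|(S1 ∪ S2) ∩ S3| = 40.
|(S1 ∪ S2) ∖ S3| = 50 − 40 = 10.00.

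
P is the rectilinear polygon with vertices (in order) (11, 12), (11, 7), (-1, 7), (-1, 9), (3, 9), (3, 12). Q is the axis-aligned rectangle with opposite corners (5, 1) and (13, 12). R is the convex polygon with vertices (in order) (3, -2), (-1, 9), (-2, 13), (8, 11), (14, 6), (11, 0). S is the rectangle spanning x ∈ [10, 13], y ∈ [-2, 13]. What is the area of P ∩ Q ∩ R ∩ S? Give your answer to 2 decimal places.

1.92

The intersection is the polygon with vertices (11,8.5), (11,7), (10,7), (10,9.333).
By the shoelace formula its area is 1.92.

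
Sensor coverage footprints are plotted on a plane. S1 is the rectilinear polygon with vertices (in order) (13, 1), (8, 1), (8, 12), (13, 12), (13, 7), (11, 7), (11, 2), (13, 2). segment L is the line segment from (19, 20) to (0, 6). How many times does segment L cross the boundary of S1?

2

The segment meets the boundary at (8,11.895), (8.143,12).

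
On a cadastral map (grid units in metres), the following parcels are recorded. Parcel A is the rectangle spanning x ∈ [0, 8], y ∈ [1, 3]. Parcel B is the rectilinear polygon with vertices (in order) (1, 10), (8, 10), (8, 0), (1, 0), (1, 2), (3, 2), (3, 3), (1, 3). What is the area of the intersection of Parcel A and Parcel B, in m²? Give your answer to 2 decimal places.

12.00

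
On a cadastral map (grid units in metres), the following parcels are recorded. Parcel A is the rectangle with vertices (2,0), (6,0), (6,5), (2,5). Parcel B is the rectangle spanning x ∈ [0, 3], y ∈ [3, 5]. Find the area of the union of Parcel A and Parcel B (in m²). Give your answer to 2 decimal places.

24.00

By inclusion–exclusion:
Individual areas: |Parcel A| = 20, |Parcel B| = 6.
|Parcel A∩Parcel B|: x∈[2,3], y∈[3,5] → 1·2 = 2.
|Parcel A ∪ Parcel B| = 26 − 2 = 24.00.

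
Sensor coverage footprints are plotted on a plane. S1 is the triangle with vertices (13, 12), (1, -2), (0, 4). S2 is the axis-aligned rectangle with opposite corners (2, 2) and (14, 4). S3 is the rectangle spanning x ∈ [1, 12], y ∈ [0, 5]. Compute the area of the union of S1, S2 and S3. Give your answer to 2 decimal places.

By inclusion–exclusion:
Individual areas: |S1| = 43, |S2| = 24, |S3| = 55.
|S1∩S2| = 6.5714.
|S1∩S3| = 19.1655.
|S2∩S3|: x∈[2,12], y∈[2,4] → 10·2 = 20.
|S1∩S2∩S3| = 6.5714.
|S1 ∪ S2 ∪ S3| = 122 − 45.737 + 6.5714 = 82.83.

82.83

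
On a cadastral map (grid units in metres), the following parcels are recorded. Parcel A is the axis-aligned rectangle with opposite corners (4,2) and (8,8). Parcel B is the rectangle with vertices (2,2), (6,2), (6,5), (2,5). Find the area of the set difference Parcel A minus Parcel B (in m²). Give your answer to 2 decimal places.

|Parcel A∩Parcel B|: x∈[4,6], y∈[2,5] → 2·3 = 6.
|Parcel A| = 24.
|Parcel A ∖ Parcel B| = |Parcel A| − |Parcel A∩Parcel B| = 24 − 6 = 18.00.

18.00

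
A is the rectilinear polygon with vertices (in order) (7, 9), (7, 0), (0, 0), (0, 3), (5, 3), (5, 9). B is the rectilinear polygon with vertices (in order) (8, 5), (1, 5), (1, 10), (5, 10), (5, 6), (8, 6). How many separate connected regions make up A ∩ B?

1

A ∩ B is a single connected region.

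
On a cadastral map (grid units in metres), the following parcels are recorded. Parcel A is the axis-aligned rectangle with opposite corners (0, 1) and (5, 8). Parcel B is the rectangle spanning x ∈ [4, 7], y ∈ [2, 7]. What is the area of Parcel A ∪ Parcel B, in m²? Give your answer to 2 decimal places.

45.00

By inclusion–exclusion:
Individual areas: |Parcel A| = 35, |Parcel B| = 15.
|Parcel A∩Parcel B|: x∈[4,5], y∈[2,7] → 1·5 = 5.
|Parcel A ∪ Parcel B| = 50 − 5 = 45.00.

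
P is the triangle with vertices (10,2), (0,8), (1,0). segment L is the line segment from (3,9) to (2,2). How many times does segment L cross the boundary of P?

The segment meets the boundary at (2.632,6.421).

1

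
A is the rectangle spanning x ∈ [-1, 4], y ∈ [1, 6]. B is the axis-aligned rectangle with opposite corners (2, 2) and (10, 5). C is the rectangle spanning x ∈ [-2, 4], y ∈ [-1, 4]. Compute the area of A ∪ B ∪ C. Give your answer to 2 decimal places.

By inclusion–exclusion:
Individual areas: |A| = 25, |B| = 24, |C| = 30.
|A∩B|: x∈[2,4], y∈[2,5] → 2·3 = 6.
|A∩C|: x∈[-1,4], y∈[1,4] → 5·3 = 15.
|B∩C|: x∈[2,4], y∈[2,4] → 2·2 = 4.
|A∩B∩C| = 4.
|A ∪ B ∪ C| = 79 − 25 + 4 = 58.00.

58.00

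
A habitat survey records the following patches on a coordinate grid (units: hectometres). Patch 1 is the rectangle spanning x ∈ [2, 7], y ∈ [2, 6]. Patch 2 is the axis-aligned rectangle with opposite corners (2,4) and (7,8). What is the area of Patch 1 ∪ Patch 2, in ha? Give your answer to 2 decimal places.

30.00

By inclusion–exclusion:
Individual areas: |Patch 1| = 20, |Patch 2| = 20.
|Patch 1∩Patch 2|: x∈[2,7], y∈[4,6] → 5·2 = 10.
|Patch 1 ∪ Patch 2| = 40 − 10 = 30.00.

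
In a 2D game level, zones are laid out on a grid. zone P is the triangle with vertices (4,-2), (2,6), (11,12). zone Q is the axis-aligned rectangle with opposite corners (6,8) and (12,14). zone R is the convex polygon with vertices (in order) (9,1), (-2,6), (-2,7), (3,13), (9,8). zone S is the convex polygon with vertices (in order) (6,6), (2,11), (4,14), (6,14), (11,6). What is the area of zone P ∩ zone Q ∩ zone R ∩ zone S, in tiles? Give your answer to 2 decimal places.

The intersection is the polygon with vertices (6,8.667), (7.222,9.482), (9,8), (6,8).
By the shoelace formula its area is 2.63.

2.63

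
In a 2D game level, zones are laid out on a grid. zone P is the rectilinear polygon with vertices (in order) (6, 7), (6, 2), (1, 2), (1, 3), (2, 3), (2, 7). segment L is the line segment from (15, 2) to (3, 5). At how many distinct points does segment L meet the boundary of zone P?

1

The segment meets the boundary at (6,4.25).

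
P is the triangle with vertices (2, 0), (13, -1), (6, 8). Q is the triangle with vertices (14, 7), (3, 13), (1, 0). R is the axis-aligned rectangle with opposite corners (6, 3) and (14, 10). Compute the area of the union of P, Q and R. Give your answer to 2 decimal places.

By inclusion–exclusion:
Individual areas: |P| = 46, |Q| = 77.5, |R| = 56.
|P∩Q| = 17.3594.
|P∩R| = 9.7222.
|Q∩R| = 32.8929.
|P∩Q∩R| = 7.6338.
|P ∪ Q ∪ R| = 179.5 − 59.9745 + 7.6338 = 127.16.

127.16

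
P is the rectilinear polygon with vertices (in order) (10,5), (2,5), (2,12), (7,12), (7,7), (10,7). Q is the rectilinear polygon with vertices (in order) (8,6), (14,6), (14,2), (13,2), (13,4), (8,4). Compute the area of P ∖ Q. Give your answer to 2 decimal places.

39.00

|P| = 41, |P∩Q| = 2.
|P ∖ Q| = |P| − |P∩Q| = 41 − 2 = 39.00.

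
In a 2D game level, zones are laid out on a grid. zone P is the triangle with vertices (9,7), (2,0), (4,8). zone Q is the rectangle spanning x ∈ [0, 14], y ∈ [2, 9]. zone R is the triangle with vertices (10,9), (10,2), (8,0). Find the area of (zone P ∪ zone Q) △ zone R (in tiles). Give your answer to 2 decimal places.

95.61

|zone P ∪ zone Q| = 99.5.
|(zone P ∪ zone Q) ∩ zone R| = 5.4444.
|(zone P ∪ zone Q) △ zone R| = 99.5 + 7 − 10.8889 = 95.61.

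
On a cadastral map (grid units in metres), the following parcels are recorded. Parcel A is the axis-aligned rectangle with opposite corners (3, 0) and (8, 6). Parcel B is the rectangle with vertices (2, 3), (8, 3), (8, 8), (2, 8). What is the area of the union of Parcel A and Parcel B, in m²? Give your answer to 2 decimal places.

45.00

By inclusion–exclusion:
Individual areas: |Parcel A| = 30, |Parcel B| = 30.
|Parcel A∩Parcel B|: x∈[3,8], y∈[3,6] → 5·3 = 15.
|Parcel A ∪ Parcel B| = 60 − 15 = 45.00.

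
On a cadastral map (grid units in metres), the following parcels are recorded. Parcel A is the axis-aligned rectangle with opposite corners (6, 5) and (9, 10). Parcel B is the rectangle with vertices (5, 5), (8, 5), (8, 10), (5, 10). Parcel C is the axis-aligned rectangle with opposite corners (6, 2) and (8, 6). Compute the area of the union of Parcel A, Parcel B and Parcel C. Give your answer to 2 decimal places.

By inclusion–exclusion:
Individual areas: |Parcel A| = 15, |Parcel B| = 15, |Parcel C| = 8.
|Parcel A∩Parcel B|: x∈[6,8], y∈[5,10] → 2·5 = 10.
|Parcel A∩Parcel C|: x∈[6,8], y∈[5,6] → 2·1 = 2.
|Parcel B∩Parcel C|: x∈[6,8], y∈[5,6] → 2·1 = 2.
|Parcel A∩Parcel B∩Parcel C| = 2.
|Parcel A ∪ Parcel B ∪ Parcel C| = 38 − 14 + 2 = 26.00.

26.00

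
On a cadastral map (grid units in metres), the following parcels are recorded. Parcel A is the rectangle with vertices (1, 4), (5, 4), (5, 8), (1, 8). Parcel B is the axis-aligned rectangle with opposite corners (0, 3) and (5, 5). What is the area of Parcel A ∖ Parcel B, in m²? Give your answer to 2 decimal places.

12.00

|Parcel A∩Parcel B|: x∈[1,5], y∈[4,5] → 4·1 = 4.
|Parcel A| = 16.
|Parcel A ∖ Parcel B| = |Parcel A| − |Parcel A∩Parcel B| = 16 − 4 = 12.00.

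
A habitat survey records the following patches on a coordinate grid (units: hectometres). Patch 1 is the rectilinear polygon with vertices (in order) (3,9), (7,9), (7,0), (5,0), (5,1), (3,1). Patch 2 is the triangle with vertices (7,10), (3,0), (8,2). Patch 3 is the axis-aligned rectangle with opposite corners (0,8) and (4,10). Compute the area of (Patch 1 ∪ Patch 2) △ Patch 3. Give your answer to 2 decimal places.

45.40

|Patch 1 ∪ Patch 2| = 39.4.
|(Patch 1 ∪ Patch 2) ∩ Patch 3| = 1.
|(Patch 1 ∪ Patch 2) △ Patch 3| = 39.4 + 8 − 2 = 45.40.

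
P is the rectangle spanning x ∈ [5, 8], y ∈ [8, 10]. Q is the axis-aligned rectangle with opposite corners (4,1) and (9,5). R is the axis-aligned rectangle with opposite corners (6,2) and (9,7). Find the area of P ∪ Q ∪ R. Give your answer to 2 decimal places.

32.00

By inclusion–exclusion:
Individual areas: |P| = 6, |Q| = 20, |R| = 15.
|P∩Q| = 0 (no overlap).
|P∩R| = 0 (no overlap).
|Q∩R|: x∈[6,9], y∈[2,5] → 3·3 = 9.
|P∩Q∩R| = 0.
|P ∪ Q ∪ R| = 41 − 9 + 0 = 32.00.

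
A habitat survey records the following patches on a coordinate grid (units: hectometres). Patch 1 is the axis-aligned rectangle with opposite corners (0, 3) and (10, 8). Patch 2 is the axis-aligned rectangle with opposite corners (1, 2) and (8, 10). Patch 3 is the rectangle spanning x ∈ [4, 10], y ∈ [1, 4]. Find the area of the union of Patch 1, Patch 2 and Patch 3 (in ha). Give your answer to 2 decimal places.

By inclusion–exclusion:
Individual areas: |Patch 1| = 50, |Patch 2| = 56, |Patch 3| = 18.
|Patch 1∩Patch 2|: x∈[1,8], y∈[3,8] → 7·5 = 35.
|Patch 1∩Patch 3|: x∈[4,10], y∈[3,4] → 6·1 = 6.
|Patch 2∩Patch 3|: x∈[4,8], y∈[2,4] → 4·2 = 8.
|Patch 1∩Patch 2∩Patch 3| = 4.
|Patch 1 ∪ Patch 2 ∪ Patch 3| = 124 − 49 + 4 = 79.00.

79.00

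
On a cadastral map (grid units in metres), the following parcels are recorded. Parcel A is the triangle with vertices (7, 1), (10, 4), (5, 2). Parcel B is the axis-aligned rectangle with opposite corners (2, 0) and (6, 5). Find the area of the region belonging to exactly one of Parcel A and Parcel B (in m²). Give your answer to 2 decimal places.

|Parcel A| = 4.5, |Parcel B| = 20, |Parcel A∩Parcel B| = 0.45.
|Parcel A △ Parcel B| = |Parcel A| + |Parcel B| − 2·|Parcel A∩Parcel B| = 4.5 + 20 − 0.9 = 23.60.

23.60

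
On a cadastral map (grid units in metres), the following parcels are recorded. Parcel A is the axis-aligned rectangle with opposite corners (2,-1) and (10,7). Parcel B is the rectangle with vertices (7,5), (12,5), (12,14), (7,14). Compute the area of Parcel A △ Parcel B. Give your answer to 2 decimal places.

97.00

|Parcel A∩Parcel B|: x∈[7,10], y∈[5,7] → 3·2 = 6.
|Parcel A △ Parcel B| = |Parcel A| + |Parcel B| − 2·|Parcel A∩Parcel B| = 64 + 45 − 12 = 97.00.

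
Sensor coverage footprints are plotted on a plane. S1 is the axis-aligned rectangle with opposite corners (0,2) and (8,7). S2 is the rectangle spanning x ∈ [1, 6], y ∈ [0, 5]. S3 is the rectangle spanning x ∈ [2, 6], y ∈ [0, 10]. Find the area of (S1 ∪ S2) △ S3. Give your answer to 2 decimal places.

34.00

|S1 ∪ S2| = 50.
|(S1 ∪ S2) ∩ S3| = 28.
|(S1 ∪ S2) △ S3| = 50 + 40 − 56 = 34.00.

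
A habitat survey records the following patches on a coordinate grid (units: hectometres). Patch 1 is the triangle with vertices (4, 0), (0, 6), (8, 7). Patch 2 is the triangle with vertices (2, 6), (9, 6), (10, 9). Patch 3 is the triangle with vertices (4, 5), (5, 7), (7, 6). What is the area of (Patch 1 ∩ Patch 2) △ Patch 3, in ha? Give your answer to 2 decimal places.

3.64

|Patch 1 ∩ Patch 2| = 3.3393.
|(Patch 1 ∩ Patch 2) ∩ Patch 3| = 1.1.
|(Patch 1 ∩ Patch 2) △ Patch 3| = 3.3393 + 2.5 − 2.2 = 3.64.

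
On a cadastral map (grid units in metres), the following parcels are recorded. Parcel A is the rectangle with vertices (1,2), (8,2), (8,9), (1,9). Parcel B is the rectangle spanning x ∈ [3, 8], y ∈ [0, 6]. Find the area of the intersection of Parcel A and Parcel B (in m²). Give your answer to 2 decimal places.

20.00

|Parcel A∩Parcel B|: x∈[3,8], y∈[2,6] → 5·4 = 20.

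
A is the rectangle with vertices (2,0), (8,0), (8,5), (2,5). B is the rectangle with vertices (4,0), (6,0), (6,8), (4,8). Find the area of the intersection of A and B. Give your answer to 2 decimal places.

10.00

|A∩B|: x∈[4,6], y∈[0,5] → 2·5 = 10.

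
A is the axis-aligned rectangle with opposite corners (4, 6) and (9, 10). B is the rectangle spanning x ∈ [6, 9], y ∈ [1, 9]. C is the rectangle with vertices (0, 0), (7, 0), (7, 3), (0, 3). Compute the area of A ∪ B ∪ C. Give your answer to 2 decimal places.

54.00

By inclusion–exclusion:
Individual areas: |A| = 20, |B| = 24, |C| = 21.
|A∩B|: x∈[6,9], y∈[6,9] → 3·3 = 9.
|A∩C| = 0 (no overlap).
|B∩C|: x∈[6,7], y∈[1,3] → 1·2 = 2.
|A∩B∩C| = 0.
|A ∪ B ∪ C| = 65 − 11 + 0 = 54.00.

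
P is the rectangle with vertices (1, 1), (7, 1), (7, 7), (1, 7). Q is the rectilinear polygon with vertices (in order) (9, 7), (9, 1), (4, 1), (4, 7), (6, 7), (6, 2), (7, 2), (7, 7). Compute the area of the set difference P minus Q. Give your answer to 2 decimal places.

23.00

|P| = 36, |P∩Q| = 13.
|P ∖ Q| = |P| − |P∩Q| = 36 − 13 = 23.00.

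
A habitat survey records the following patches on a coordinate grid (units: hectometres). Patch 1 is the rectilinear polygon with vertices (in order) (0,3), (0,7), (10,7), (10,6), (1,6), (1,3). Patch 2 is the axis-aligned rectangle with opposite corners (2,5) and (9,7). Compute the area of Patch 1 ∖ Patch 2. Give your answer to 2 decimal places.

|Patch 1| = 13, |Patch 1∩Patch 2| = 7.
|Patch 1 ∖ Patch 2| = |Patch 1| − |Patch 1∩Patch 2| = 13 − 7 = 6.00.

6.00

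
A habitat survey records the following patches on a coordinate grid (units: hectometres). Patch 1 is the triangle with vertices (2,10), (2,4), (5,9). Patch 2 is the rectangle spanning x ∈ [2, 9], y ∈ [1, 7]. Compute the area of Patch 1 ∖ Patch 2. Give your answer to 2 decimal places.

|Patch 1| = 9, |Patch 1∩Patch 2| = 2.7.
|Patch 1 ∖ Patch 2| = |Patch 1| − |Patch 1∩Patch 2| = 9 − 2.7 = 6.30.

6.30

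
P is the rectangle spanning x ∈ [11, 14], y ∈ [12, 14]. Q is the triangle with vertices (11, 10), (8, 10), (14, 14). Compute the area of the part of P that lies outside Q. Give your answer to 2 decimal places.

|P| = 6, |P∩Q| = 1.5.
|P ∖ Q| = |P| − |P∩Q| = 6 − 1.5 = 4.50.

4.50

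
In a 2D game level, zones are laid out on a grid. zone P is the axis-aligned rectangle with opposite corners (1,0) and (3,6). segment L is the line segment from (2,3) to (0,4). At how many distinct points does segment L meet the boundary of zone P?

1

The segment meets the boundary at (1,3.5).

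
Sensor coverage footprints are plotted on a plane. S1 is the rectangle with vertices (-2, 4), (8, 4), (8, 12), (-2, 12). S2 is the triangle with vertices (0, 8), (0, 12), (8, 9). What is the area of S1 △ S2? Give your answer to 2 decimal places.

|S1| = 80, |S2| = 16, |S1∩S2| = 16.
|S1 △ S2| = |S1| + |S2| − 2·|S1∩S2| = 80 + 16 − 32 = 64.00.

64.00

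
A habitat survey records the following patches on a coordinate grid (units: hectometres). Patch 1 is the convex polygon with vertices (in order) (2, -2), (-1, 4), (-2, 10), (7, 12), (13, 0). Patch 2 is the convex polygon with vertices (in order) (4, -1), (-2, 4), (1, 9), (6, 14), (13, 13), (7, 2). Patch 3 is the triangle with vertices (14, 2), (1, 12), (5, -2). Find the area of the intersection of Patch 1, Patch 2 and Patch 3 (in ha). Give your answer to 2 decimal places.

The intersection is the polygon with vertices (2.696,10.696), (9.069,5.793), (7,2), (4.556,-0.444), (1.667,9.667).
By the shoelace formula its area is 39.74.

39.74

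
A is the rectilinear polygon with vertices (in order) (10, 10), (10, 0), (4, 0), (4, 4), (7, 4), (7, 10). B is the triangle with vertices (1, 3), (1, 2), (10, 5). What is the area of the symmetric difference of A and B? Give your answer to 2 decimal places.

|A| = 42, |B| = 4.5, |A∩B| = 1.75.
|A △ B| = |A| + |B| − 2·|A∩B| = 42 + 4.5 − 3.5 = 43.00.

43.00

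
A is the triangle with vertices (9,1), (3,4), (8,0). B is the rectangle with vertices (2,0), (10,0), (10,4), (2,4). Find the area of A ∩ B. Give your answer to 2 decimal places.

The intersection is the polygon with vertices (9,1), (8,0), (3,4).
By the shoelace formula its area is 4.50.

4.50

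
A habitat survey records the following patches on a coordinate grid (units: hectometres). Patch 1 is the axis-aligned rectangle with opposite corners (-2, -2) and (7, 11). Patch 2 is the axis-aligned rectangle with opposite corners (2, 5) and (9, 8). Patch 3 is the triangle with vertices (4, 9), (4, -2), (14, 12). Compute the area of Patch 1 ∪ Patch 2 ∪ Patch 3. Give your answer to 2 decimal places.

143.95

By inclusion–exclusion:
Individual areas: |Patch 1| = 117, |Patch 2| = 21, |Patch 3| = 55.
|Patch 1∩Patch 2|: x∈[2,7], y∈[5,8] → 5·3 = 15.
|Patch 1∩Patch 3| = 28.05.
|Patch 2∩Patch 3| = 15.
|Patch 1∩Patch 2∩Patch 3| = 9.
|Patch 1 ∪ Patch 2 ∪ Patch 3| = 193 − 58.05 + 9 = 143.95.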